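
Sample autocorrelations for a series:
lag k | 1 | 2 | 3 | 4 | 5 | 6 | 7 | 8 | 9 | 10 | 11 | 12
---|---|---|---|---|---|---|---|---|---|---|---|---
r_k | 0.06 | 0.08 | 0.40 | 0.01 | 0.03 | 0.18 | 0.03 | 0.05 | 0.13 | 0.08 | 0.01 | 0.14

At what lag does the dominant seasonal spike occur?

3

The largest autocorrelation is r_3 = 0.40, with a weaker echo at lag 6 (0.18); the remaining lags stay at or below 0.14.
The dominant spike at lag 3 indicates a seasonal period of 3.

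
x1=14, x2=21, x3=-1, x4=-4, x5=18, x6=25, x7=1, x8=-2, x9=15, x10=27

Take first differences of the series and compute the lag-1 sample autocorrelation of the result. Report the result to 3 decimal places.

First differences Δx: 7, -22, -3, 22, 7, -24, -3, 17, 12
Mean of differences = 1.4444
Numerator Σ(Δx_t−Δx̄)(Δx_{t+1}−Δx̄) = 63.5802
Denominator Σ(Δx_t−Δx̄)² = 2074.2222
r_1(Δx) = 63.5802 / 2074.2222 = 0.031

0.031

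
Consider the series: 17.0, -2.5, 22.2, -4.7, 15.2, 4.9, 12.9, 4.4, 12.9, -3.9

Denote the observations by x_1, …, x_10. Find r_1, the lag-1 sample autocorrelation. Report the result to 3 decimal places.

Mean x̄ = (17.0 − 2.5 + 22.2 − 4.7 + 15.2 + 4.9 + 12.9 + 4.4 + 12.9 − 3.9)/10 = 7.8400
Numerator Σ_{t=1}^{9}(x_t−x̄)(x_{t+1}−x̄) = -646.2976
Denominator Σ(x_t−x̄)² = 817.9640
r_1 = -646.2976 / 817.9640 = -0.790

-0.790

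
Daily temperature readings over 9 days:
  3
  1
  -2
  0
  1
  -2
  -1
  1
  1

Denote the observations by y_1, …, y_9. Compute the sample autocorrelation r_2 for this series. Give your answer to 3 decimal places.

-0.520

Mean ȳ = (3 + 1 − 2 + 0 + 1 − 2 − 1 + 1 + 1)/9 = 0.2222
Numerator Σ_{t=1}^{7}(y_t−ȳ)(y_{t+2}−ȳ) = -11.2099
Denominator Σ(y_t−ȳ)² = 21.5556
r_2 = -11.2099 / 21.5556 = -0.520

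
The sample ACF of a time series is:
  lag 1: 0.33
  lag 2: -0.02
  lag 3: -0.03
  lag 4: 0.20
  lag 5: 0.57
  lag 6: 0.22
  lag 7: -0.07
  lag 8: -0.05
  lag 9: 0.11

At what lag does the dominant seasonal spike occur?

The largest autocorrelation is r_5 = 0.57; the remaining lags stay at or below 0.33.
The dominant spike at lag 5 indicates a seasonal period of 5.

5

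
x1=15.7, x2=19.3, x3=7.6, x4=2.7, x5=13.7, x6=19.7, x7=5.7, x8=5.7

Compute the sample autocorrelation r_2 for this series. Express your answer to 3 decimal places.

-0.731

Mean x̄ = (15.7 + 19.3 + 7.6 + 2.7 + 13.7 + 19.7 + 5.7 + 5.7)/8 = 11.2625
Deviations from mean: 4.4375, 8.0375, -3.6625, -8.5625, 2.4375, 8.4375, -5.5625, -5.5625
Σ(x_t−x̄)(x_{t+2}−x̄) = (-16.2523) + (-68.8211) + (-8.9273) + (-72.2461) + (-13.5586) + (-46.9336) = -226.7391
Denominator Σ(x_t−x̄)² = 310.0388
r_2 = -226.7391 / 310.0388 = -0.731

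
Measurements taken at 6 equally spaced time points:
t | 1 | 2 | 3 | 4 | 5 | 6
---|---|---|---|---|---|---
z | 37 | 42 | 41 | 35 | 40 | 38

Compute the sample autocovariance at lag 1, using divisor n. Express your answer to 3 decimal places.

-2.116

Mean z̄ = (37 + 42 + 41 + 35 + 40 + 38)/6 = 38.8333
Deviations: -1.8333, 3.1667, 2.1667, -3.8333, 1.1667, -0.8333
Σ_{t=1}^{5}(z_t−z̄)(z_{t+1}−z̄) = -12.6944
γ_1 = -12.6944 / 6 = -2.116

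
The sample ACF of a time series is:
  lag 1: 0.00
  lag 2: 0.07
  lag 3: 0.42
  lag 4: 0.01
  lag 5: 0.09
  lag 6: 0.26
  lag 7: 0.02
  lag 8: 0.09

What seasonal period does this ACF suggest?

3

The largest autocorrelation is r_3 = 0.42, with a weaker echo at lag 6 (0.26); the remaining lags stay at or below 0.09.
The dominant spike at lag 3 indicates a seasonal period of 3.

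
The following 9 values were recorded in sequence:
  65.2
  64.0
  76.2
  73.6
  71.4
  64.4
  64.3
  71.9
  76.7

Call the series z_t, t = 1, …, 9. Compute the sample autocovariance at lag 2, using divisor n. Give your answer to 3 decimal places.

-13.312

Mean z̄ = (65.2 + 64.0 + 76.2 + 73.6 + 71.4 + 64.4 + 64.3 + 71.9 + 76.7)/9 = 69.7444
Σ_{t=1}^{7}(z_t−z̄)(z_{t+2}−z̄) = -119.8062
γ_2 = -119.8062 / 9 = -13.312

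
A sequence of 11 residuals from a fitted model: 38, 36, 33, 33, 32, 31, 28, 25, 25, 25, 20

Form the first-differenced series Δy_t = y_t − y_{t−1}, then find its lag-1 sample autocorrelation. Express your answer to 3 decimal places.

-0.158

First differences Δy: -2, -3, 0, -1, -1, -3, -3, 0, 0, -5
Mean of differences = -1.8000
Numerator Σ(Δy_t−Δȳ)(Δy_{t+1}−Δȳ) = -4.0400
Denominator Σ(Δy_t−Δȳ)² = 25.6000
r_1(Δy) = -4.0400 / 25.6000 = -0.158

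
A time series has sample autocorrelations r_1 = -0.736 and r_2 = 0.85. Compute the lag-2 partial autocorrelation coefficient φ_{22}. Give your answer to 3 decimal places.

0.673

φ_{22} = (r_2 − r_1²) / (1 − r_1²)
r_1² = (-0.736)² = 0.541696
Numerator = 0.85 − 0.5417 = 0.3083; denominator = 1 − 0.5417 = 0.4583
φ_{22} = 0.3083 / 0.4583 = 0.673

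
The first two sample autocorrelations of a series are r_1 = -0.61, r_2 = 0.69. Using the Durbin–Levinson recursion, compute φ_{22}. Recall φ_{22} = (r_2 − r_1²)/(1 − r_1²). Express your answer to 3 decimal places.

0.506

φ_{22} = (r_2 − r_1²) / (1 − r_1²)
r_1² = (-0.61)² = 0.3721
Numerator = 0.69 − 0.3721 = 0.3179; denominator = 1 − 0.3721 = 0.6279
φ_{22} = 0.3179 / 0.6279 = 0.506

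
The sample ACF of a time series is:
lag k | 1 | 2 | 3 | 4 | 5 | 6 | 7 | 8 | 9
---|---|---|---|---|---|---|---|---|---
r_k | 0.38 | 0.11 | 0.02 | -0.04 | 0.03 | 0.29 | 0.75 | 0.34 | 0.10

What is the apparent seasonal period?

7

The largest autocorrelation is r_7 = 0.75; the remaining lags stay at or below 0.38. The elevated value at lag 1 (0.38), dropping to 0.11 at lag 2, reflects decaying short-term dependence rather than seasonality.
The dominant spike at lag 7 indicates a seasonal period of 7.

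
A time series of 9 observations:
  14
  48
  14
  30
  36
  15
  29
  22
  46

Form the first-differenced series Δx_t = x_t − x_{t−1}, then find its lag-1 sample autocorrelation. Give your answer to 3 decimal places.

First differences Δx: 34, -34, 16, 6, -21, 14, -7, 24
Mean of differences = 4.0000
Numerator Σ(Δx_t−Δx̄)(Δx_{t+1}−Δx̄) = -2202.0000
Denominator Σ(Δx_t−Δx̄)² = 3738.0000
r_1(Δx) = -2202.0000 / 3738.0000 = -0.589

-0.589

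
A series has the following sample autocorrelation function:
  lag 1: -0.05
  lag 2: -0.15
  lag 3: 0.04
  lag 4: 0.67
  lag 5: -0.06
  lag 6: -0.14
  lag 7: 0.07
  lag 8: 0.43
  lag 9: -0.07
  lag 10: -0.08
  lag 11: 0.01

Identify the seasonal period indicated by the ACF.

4

The largest autocorrelation is r_4 = 0.67, with a weaker echo at lag 8 (0.43); the remaining lags stay at or below 0.07.
The dominant spike at lag 4 indicates a seasonal period of 4.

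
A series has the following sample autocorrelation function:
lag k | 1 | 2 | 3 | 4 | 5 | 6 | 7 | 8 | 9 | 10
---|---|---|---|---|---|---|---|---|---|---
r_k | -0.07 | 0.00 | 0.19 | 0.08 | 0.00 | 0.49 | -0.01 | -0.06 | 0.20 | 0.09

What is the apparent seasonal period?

The largest autocorrelation is r_6 = 0.49; the remaining lags stay at or below 0.20.
The dominant spike at lag 6 indicates a seasonal period of 6.

6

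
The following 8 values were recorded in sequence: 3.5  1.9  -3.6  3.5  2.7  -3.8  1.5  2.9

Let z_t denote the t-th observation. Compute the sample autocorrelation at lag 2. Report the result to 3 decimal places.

Mean z̄ = (3.5 + 1.9 − 3.6 + 3.5 + 2.7 − 3.8 + 1.5 + 2.9)/8 = 1.0750
Deviations from mean: 2.4250, 0.8250, -4.6750, 2.4250, 1.6250, -4.8750, 0.4250, 1.8250
Σ(z_t−z̄)(z_{t+2}−z̄) = (-11.3369) + (2.0006) + (-7.5969) + (-11.8219) + (0.6906) + (-8.8969) = -36.9613
Denominator Σ(z_t−z̄)² = 64.2150
r_2 = -36.9613 / 64.2150 = -0.576

-0.576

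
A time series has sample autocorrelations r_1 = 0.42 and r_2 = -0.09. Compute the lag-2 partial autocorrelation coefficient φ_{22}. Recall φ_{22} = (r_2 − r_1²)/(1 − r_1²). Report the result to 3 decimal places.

-0.323

φ_{22} = (r_2 − r_1²) / (1 − r_1²)
r_1² = (0.42)² = 0.1764
Numerator = -0.09 − 0.1764 = -0.2664; denominator = 1 − 0.1764 = 0.8236
φ_{22} = -0.2664 / 0.8236 = -0.323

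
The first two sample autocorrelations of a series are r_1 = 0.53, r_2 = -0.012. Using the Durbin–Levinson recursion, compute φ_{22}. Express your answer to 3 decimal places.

-0.407

φ_{22} = (r_2 − r_1²) / (1 − r_1²)
r_1² = (0.53)² = 0.2809
Numerator = -0.012 − 0.2809 = -0.2929; denominator = 1 − 0.2809 = 0.7191
φ_{22} = -0.2929 / 0.7191 = -0.407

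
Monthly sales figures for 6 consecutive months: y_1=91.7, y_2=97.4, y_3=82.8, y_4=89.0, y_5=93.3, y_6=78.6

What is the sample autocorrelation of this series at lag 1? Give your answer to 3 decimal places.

Mean ȳ = (91.7 + 97.4 + 82.8 + 89.0 + 93.3 + 78.6)/6 = 88.8000
Σ(y_t−ȳ)(y_{t+1}−ȳ) = (24.9400) + (-51.6000) + (-1.2000) + (0.9000) + (-45.9000) = -72.8600
Denominator Σ(y_t−ȳ)² = 242.7000
r_1 = -72.8600 / 242.7000 = -0.300

-0.300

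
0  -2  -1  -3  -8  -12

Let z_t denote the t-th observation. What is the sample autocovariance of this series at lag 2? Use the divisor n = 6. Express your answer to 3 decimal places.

Mean z̄ = (0 − 2 − 1 − 3 − 8 − 12)/6 = -4.3333
Σ_{t=1}^{4}(z_t−z̄)(z_{t+2}−z̄) = -4.8889
γ_2 = -4.8889 / 6 = -0.815

-0.815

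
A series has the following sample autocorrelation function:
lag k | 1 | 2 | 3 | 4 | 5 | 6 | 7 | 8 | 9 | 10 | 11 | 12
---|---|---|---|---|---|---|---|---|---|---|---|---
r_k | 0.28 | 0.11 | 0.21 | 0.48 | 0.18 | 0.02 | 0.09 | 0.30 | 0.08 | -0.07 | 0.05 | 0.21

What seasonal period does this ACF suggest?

The largest autocorrelation is r_4 = 0.48, with a weaker echo at lag 8 (0.30); the remaining lags stay at or below 0.28. The elevated value at lag 1 (0.28), dropping to 0.11 at lag 2, reflects decaying short-term dependence rather than seasonality.
The dominant spike at lag 4 indicates a seasonal period of 4.

4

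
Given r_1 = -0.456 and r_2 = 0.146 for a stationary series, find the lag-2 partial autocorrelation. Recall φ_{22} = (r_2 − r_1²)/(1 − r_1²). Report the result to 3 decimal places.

φ_{22} = (r_2 − r_1²) / (1 − r_1²)
r_1² = (-0.456)² = 0.207936
Numerator = 0.146 − 0.2079 = -0.0619; denominator = 1 − 0.2079 = 0.7921
φ_{22} = -0.0619 / 0.7921 = -0.078

-0.078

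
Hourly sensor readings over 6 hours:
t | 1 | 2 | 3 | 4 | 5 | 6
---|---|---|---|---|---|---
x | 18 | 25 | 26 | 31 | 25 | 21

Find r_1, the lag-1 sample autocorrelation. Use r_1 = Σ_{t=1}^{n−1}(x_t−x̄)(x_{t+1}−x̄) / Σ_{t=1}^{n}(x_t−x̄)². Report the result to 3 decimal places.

0.103

Mean x̄ = (18 + 25 + 26 + 31 + 25 + 21)/6 = 24.3333
Σ(x_t−x̄)(x_{t+1}−x̄) = (-4.2222) + (1.1111) + (11.1111) + (4.4444) + (-2.2222) = 10.2222
Denominator Σ(x_t−x̄)² = 99.3333
r_1 = 10.2222 / 99.3333 = 0.103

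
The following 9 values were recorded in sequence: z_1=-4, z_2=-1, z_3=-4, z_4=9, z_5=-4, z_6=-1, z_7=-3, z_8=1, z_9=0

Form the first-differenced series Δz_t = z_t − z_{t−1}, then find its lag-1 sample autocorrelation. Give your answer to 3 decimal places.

-0.717

First differences Δz: 3, -3, 13, -13, 3, -2, 4, -1
Mean of differences = 0.5000
Numerator Σ(Δz_t−Δz̄)(Δz_{t+1}−Δz̄) = -275.2500
Denominator Σ(Δz_t−Δz̄)² = 384.0000
r_1(Δz) = -275.2500 / 384.0000 = -0.717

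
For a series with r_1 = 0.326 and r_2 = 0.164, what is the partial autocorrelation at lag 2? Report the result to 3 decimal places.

0.065

φ_{22} = (r_2 − r_1²) / (1 − r_1²)
r_1² = (0.326)² = 0.106276
Numerator = 0.164 − 0.1063 = 0.0577; denominator = 1 − 0.1063 = 0.8937
φ_{22} = 0.0577 / 0.8937 = 0.065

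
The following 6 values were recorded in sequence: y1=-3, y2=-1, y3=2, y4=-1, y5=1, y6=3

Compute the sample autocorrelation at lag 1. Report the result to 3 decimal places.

0.032

Mean ȳ = (-3 − 1 + 2 − 1 + 1 + 3)/6 = 0.1667
Deviations from mean: -3.1667, -1.1667, 1.8333, -1.1667, 0.8333, 2.8333
Numerator Σ_{t=1}^{5}(y_t−ȳ)(y_{t+1}−ȳ) = 0.8056
Denominator Σ(y_t−ȳ)² = 24.8333
r_1 = 0.8056 / 24.8333 = 0.032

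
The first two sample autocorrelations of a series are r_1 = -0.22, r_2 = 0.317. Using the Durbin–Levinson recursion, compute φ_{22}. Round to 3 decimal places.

0.282

φ_{22} = (r_2 − r_1²) / (1 − r_1²)
r_1² = (-0.22)² = 0.0484
Numerator = 0.317 − 0.0484 = 0.2686; denominator = 1 − 0.0484 = 0.9516
φ_{22} = 0.2686 / 0.9516 = 0.282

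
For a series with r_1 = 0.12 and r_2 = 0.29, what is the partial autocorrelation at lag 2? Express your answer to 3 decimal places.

φ_{22} = (r_2 − r_1²) / (1 − r_1²)
r_1² = (0.12)² = 0.0144
Numerator = 0.29 − 0.0144 = 0.2756; denominator = 1 − 0.0144 = 0.9856
φ_{22} = 0.2756 / 0.9856 = 0.280

0.280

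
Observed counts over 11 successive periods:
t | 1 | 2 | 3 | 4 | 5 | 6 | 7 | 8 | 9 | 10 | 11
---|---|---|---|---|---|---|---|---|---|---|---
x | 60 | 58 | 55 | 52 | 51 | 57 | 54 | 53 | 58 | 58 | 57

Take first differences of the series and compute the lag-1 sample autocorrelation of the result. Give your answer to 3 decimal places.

-0.086

First differences Δx: -2, -3, -3, -1, 6, -3, -1, 5, 0, -1
Mean of differences = -0.3000
Numerator Σ(Δx_t−Δx̄)(Δx_{t+1}−Δx̄) = -8.0900
Denominator Σ(Δx_t−Δx̄)² = 94.1000
r_1(Δx) = -8.0900 / 94.1000 = -0.086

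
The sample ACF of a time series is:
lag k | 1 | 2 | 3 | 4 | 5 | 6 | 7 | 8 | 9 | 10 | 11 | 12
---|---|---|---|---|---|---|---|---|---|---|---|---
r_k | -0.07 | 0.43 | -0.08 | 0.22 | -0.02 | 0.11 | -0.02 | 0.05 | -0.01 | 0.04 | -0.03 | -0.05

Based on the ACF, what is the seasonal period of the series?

The largest autocorrelation is r_2 = 0.43, with a weaker echo at lag 4 (0.22); the remaining lags stay at or below 0.11.
The dominant spike at lag 2 indicates a seasonal period of 2.

2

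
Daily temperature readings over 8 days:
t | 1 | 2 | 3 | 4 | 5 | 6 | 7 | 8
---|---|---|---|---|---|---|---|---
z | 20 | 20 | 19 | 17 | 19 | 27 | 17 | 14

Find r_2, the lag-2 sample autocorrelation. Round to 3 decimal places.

-0.595

Mean z̄ = (20 + 20 + 19 + 17 + 19 + 27 + 17 + 14)/8 = 19.1250
Σ(z_t−z̄)(z_{t+2}−z̄) = (-0.1094) + (-1.8594) + (0.0156) + (-16.7344) + (0.2656) + (-40.3594) = -58.7813
Denominator Σ(z_t−z̄)² = 98.8750
r_2 = -58.7813 / 98.8750 = -0.595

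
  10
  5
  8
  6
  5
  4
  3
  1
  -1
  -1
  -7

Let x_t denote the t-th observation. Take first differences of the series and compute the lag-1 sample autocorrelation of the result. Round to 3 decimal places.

-0.429

First differences Δx: -5, 3, -2, -1, -1, -1, -2, -2, 0, -6
Mean of differences = -1.7000
Numerator Σ(Δx_t−Δx̄)(Δx_{t+1}−Δx̄) = -24.0900
Denominator Σ(Δx_t−Δx̄)² = 56.1000
r_1(Δx) = -24.0900 / 56.1000 = -0.429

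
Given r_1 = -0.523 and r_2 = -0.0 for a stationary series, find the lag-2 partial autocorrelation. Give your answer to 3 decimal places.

φ_{22} = (r_2 − r_1²) / (1 − r_1²)
r_1² = (-0.523)² = 0.273529
Numerator = -0.0 − 0.2735 = -0.2735; denominator = 1 − 0.2735 = 0.7265
φ_{22} = -0.2735 / 0.7265 = -0.377

-0.377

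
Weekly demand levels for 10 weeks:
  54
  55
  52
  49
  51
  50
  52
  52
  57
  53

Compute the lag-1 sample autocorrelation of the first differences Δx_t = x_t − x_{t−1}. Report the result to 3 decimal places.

First differences Δx: 1, -3, -3, 2, -1, 2, 0, 5, -4
Mean of differences = -0.1111
Numerator Σ(Δx_t−Δx̄)(Δx_{t+1}−Δx̄) = -23.7901
Denominator Σ(Δx_t−Δx̄)² = 68.8889
r_1(Δx) = -23.7901 / 68.8889 = -0.345

-0.345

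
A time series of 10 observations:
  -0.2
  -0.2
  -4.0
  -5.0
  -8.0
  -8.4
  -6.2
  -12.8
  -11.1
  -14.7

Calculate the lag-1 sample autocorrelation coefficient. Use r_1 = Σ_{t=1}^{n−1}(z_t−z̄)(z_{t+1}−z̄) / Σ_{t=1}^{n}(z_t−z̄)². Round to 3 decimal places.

0.556

Mean z̄ = (-0.2 − 0.2 − 4.0 − 5.0 − 8.0 − 8.4 − 6.2 − 12.8 − 11.1 − 14.7)/10 = -7.0600
Numerator Σ_{t=1}^{9}(z_t−z̄)(z_{t+1}−z̄) = 121.6444
Denominator Σ(z_t−z̄)² = 218.7840
r_1 = 121.6444 / 218.7840 = 0.556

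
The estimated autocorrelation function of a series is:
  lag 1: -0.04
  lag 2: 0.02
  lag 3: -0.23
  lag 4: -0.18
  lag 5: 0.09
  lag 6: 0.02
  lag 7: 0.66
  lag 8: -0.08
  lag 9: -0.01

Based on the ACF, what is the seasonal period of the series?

The largest autocorrelation is r_7 = 0.66; the remaining lags stay at or below 0.09.
The dominant spike at lag 7 indicates a seasonal period of 7.

7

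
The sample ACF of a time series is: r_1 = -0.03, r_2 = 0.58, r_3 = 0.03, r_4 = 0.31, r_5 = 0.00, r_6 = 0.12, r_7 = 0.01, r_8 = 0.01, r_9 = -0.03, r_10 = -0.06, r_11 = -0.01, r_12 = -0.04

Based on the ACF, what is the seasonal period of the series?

2

The largest autocorrelation is r_2 = 0.58, with a weaker echo at lag 4 (0.31); the remaining lags stay at or below 0.12.
The dominant spike at lag 2 indicates a seasonal period of 2.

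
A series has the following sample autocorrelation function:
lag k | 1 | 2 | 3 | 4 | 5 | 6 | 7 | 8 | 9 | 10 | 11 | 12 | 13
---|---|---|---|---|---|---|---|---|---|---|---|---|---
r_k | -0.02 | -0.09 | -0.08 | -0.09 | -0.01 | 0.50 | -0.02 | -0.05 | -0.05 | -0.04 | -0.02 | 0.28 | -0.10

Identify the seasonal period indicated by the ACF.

6

The largest autocorrelation is r_6 = 0.50, with a weaker echo at lag 12 (0.28); the remaining lags stay at or below -0.01.
The dominant spike at lag 6 indicates a seasonal period of 6.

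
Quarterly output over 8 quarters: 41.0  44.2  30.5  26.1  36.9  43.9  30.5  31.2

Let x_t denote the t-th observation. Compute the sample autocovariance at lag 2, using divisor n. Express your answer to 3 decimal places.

Mean x̄ = (41.0 + 44.2 + 30.5 + 26.1 + 36.9 + 43.9 + 30.5 + 31.2)/8 = 35.5375
Σ_{t=1}^{6}(x_t−x̄)(x_{t+2}−x̄) = -238.1903
γ_2 = -238.1903 / 8 = -29.774

-29.774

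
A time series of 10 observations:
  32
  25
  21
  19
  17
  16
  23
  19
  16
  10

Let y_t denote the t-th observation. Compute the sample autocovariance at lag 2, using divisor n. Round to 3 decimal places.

-0.008

Mean ȳ = (32 + 25 + 21 + 19 + 17 + 16 + 23 + 19 + 16 + 10)/10 = 19.8000
Σ_{t=1}^{8}(y_t−ȳ)(y_{t+2}−ȳ) = -0.0800
γ_2 = -0.0800 / 10 = -0.008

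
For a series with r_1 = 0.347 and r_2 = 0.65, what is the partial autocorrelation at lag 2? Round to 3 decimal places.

0.602

φ_{22} = (r_2 − r_1²) / (1 − r_1²)
r_1² = (0.347)² = 0.120409
Numerator = 0.65 − 0.1204 = 0.5296; denominator = 1 − 0.1204 = 0.8796
φ_{22} = 0.5296 / 0.8796 = 0.602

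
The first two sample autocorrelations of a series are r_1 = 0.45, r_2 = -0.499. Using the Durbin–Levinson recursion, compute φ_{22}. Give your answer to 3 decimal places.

φ_{22} = (r_2 − r_1²) / (1 − r_1²)
r_1² = (0.45)² = 0.2025
Numerator = -0.499 − 0.2025 = -0.7015; denominator = 1 − 0.2025 = 0.7975
φ_{22} = -0.7015 / 0.7975 = -0.880

-0.880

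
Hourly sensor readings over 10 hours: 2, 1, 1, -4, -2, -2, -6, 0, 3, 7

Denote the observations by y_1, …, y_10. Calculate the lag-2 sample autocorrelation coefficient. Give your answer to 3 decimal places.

-0.016

Mean ȳ = (2 + 1 + 1 − 4 − 2 − 2 − 6 + 0 + 3 + 7)/10 = 0.0000
Numerator Σ_{t=1}^{8}(y_t−ȳ)(y_{t+2}−ȳ) = -2.0000
Denominator Σ(y_t−ȳ)² = 124.0000
r_2 = -2.0000 / 124.0000 = -0.016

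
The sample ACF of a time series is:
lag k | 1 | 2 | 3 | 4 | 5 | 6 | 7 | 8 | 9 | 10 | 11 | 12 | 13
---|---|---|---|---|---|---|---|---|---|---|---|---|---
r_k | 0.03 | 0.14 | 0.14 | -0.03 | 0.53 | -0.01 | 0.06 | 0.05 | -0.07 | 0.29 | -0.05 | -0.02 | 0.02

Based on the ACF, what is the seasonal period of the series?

5

The largest autocorrelation is r_5 = 0.53, with a weaker echo at lag 10 (0.29); the remaining lags stay at or below 0.14.
The dominant spike at lag 5 indicates a seasonal period of 5.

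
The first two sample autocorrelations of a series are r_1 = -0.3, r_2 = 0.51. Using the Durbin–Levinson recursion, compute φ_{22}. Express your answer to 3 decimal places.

φ_{22} = (r_2 − r_1²) / (1 − r_1²)
r_1² = (-0.3)² = 0.09
Numerator = 0.51 − 0.0900 = 0.4200; denominator = 1 − 0.0900 = 0.9100
φ_{22} = 0.4200 / 0.9100 = 0.462

0.462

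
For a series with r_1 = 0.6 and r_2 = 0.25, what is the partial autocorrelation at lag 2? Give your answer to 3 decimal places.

φ_{22} = (r_2 − r_1²) / (1 − r_1²)
r_1² = (0.6)² = 0.36
Numerator = 0.25 − 0.3600 = -0.1100; denominator = 1 − 0.3600 = 0.6400
φ_{22} = -0.1100 / 0.6400 = -0.172

-0.172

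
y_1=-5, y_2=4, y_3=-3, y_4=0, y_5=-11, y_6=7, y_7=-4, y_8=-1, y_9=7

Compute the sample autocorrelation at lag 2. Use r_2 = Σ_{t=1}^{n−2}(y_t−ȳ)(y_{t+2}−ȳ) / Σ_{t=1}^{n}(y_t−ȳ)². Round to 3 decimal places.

0.173

Mean ȳ = (-5 + 4 − 3 + 0 − 11 + 7 − 4 − 1 + 7)/9 = -0.6667
Σ(y_t−ȳ)(y_{t+2}−ȳ) = (10.1111) + (3.1111) + (24.1111) + (5.1111) + (34.4444) + (-2.5556) + (-25.5556) = 48.7778
Denominator Σ(y_t−ȳ)² = 282.0000
r_2 = 48.7778 / 282.0000 = 0.173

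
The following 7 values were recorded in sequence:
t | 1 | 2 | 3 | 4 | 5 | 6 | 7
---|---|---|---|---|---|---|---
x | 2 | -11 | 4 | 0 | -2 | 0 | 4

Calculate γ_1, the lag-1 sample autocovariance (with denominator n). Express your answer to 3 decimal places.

Mean x̄ = (2 − 11 + 4 + 0 − 2 + 0 + 4)/7 = -0.4286
Σ_{t=1}^{6}(x_t−x̄)(x_{t+1}−x̄) = -70.0408
γ_1 = -70.0408 / 7 = -10.006

-10.006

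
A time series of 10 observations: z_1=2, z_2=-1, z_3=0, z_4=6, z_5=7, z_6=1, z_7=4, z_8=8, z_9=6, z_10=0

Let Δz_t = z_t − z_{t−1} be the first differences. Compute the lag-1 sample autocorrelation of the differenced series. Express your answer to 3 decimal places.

0.017

First differences Δz: -3, 1, 6, 1, -6, 3, 4, -2, -6
Mean of differences = -0.2222
Numerator Σ(Δz_t−Δz̄)(Δz_{t+1}−Δz̄) = 2.5062
Denominator Σ(Δz_t−Δz̄)² = 147.5556
r_1(Δz) = 2.5062 / 147.5556 = 0.017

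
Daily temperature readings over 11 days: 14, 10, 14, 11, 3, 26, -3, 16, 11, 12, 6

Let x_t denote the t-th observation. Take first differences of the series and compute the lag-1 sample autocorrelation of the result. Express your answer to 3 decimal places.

First differences Δx: -4, 4, -3, -8, 23, -29, 19, -5, 1, -6
Mean of differences = -0.8000
Numerator Σ(Δx_t−Δx̄)(Δx_{t+1}−Δx̄) = -1511.0400
Denominator Σ(Δx_t−Δx̄)² = 1891.6000
r_1(Δx) = -1511.0400 / 1891.6000 = -0.799

-0.799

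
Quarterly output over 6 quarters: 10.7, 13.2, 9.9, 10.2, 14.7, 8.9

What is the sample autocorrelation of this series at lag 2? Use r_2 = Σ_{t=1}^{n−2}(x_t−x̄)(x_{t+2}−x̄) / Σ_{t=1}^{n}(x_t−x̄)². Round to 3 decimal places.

Mean x̄ = (10.7 + 13.2 + 9.9 + 10.2 + 14.7 + 8.9)/6 = 11.2667
Σ(x_t−x̄)(x_{t+2}−x̄) = (0.7744) + (-2.0622) + (-4.6922) + (2.5244) = -3.4556
Denominator Σ(x_t−x̄)² = 24.4533
r_2 = -3.4556 / 24.4533 = -0.141

-0.141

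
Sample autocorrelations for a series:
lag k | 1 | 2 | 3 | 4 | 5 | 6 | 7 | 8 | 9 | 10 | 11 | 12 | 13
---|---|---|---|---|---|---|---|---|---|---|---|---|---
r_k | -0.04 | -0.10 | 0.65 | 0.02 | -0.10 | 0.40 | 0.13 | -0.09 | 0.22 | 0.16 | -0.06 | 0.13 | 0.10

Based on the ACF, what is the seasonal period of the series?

3

The largest autocorrelation is r_3 = 0.65, with weaker echoes at lags 6 (0.40) and 9 (0.22); the remaining lags stay at or below 0.16.
The dominant spike at lag 3 indicates a seasonal period of 3.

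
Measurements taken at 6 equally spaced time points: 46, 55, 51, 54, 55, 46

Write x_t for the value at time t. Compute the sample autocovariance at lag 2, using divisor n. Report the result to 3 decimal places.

-0.593

Mean x̄ = (46 + 55 + 51 + 54 + 55 + 46)/6 = 51.1667
Deviations: -5.1667, 3.8333, -0.1667, 2.8333, 3.8333, -5.1667
Σ_{t=1}^{4}(x_t−x̄)(x_{t+2}−x̄) = -3.5556
γ_2 = -3.5556 / 6 = -0.593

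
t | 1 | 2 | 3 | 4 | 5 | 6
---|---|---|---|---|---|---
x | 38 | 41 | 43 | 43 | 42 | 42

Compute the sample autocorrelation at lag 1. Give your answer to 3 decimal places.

0.243

Mean x̄ = (38 + 41 + 43 + 43 + 42 + 42)/6 = 41.5000
Deviations from mean: -3.5000, -0.5000, 1.5000, 1.5000, 0.5000, 0.5000
Σ(x_t−x̄)(x_{t+1}−x̄) = (1.7500) + (-0.7500) + (2.2500) + (0.7500) + (0.2500) = 4.2500
Denominator Σ(x_t−x̄)² = 17.5000
r_1 = 4.2500 / 17.5000 = 0.243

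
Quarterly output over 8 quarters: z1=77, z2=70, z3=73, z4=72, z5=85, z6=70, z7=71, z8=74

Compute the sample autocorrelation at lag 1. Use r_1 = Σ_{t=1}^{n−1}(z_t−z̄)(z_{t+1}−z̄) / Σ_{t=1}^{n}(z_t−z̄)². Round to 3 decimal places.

-0.341

Mean z̄ = (77 + 70 + 73 + 72 + 85 + 70 + 71 + 74)/8 = 74.0000
Deviations from mean: 3.0000, -4.0000, -1.0000, -2.0000, 11.0000, -4.0000, -3.0000, 0.0000
Σ(z_t−z̄)(z_{t+1}−z̄) = (-12.0000) + (4.0000) + (2.0000) + (-22.0000) + (-44.0000) + (12.0000) + (0.0000) = -60.0000
Denominator Σ(z_t−z̄)² = 176.0000
r_1 = -60.0000 / 176.0000 = -0.341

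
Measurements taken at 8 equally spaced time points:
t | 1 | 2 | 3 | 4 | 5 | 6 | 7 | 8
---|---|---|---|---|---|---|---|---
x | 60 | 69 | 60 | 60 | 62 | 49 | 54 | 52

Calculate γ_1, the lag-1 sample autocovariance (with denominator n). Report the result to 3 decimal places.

Mean x̄ = (60 + 69 + 60 + 60 + 62 + 49 + 54 + 52)/8 = 58.2500
Deviations: 1.7500, 10.7500, 1.7500, 1.7500, 3.7500, -9.2500, -4.2500, -6.2500
Σ_{t=1}^{7}(x_t−x̄)(x_{t+1}−x̄) = 78.4375
γ_1 = 78.4375 / 8 = 9.805

9.805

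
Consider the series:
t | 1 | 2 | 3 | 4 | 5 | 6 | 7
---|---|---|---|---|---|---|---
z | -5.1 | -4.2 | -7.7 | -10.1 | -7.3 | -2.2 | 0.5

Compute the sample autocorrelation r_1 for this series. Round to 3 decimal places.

Mean z̄ = (-5.1 − 4.2 − 7.7 − 10.1 − 7.3 − 2.2 + 0.5)/7 = -5.1571
Σ(z_t−z̄)(z_{t+1}−z̄) = (0.0547) + (-2.4339) + (12.5690) + (10.5918) + (-6.3367) + (16.7290) = 31.1739
Denominator Σ(z_t−z̄)² = 77.1571
r_1 = 31.1739 / 77.1571 = 0.404

0.404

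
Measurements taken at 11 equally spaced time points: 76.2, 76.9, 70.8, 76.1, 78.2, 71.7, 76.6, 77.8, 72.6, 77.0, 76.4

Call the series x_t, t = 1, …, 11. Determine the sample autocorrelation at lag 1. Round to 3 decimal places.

-0.440

Mean x̄ = (76.2 + 76.9 + 70.8 + 76.1 + 78.2 + 71.7 + 76.6 + 77.8 + 72.6 + 77.0 + 76.4)/11 = 75.4818
Numerator Σ_{t=1}^{10}(x_t−x̄)(x_{t+1}−x̄) = -28.4131
Denominator Σ(x_t−x̄)² = 64.5964
r_1 = -28.4131 / 64.5964 = -0.440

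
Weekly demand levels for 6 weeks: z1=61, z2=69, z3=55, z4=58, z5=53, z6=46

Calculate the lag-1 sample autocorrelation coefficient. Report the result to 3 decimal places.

Mean z̄ = (61 + 69 + 55 + 58 + 53 + 46)/6 = 57.0000
Deviations from mean: 4.0000, 12.0000, -2.0000, 1.0000, -4.0000, -11.0000
Numerator Σ_{t=1}^{5}(z_t−z̄)(z_{t+1}−z̄) = 62.0000
Denominator Σ(z_t−z̄)² = 302.0000
r_1 = 62.0000 / 302.0000 = 0.205

0.205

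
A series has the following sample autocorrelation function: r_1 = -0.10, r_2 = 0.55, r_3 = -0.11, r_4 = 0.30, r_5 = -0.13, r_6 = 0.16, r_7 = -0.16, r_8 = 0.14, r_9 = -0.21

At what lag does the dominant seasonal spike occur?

2

The largest autocorrelation is r_2 = 0.55, with weaker echoes at lags 4 (0.30) and 6 (0.16); the remaining lags stay at or below 0.14.
The dominant spike at lag 2 indicates a seasonal period of 2.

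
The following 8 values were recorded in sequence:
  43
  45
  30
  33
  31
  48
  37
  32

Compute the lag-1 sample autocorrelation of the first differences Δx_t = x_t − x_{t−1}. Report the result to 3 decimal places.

-0.397

First differences Δx: 2, -15, 3, -2, 17, -11, -5
Mean of differences = -1.5714
Numerator Σ(Δx_t−Δx̄)(Δx_{t+1}−Δx̄) = -262.0408
Denominator Σ(Δx_t−Δx̄)² = 659.7143
r_1(Δx) = -262.0408 / 659.7143 = -0.397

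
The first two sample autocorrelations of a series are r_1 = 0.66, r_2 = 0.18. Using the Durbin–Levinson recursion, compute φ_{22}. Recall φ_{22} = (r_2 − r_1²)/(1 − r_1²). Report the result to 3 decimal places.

φ_{22} = (r_2 − r_1²) / (1 − r_1²)
r_1² = (0.66)² = 0.4356
Numerator = 0.18 − 0.4356 = -0.2556; denominator = 1 − 0.4356 = 0.5644
φ_{22} = -0.2556 / 0.5644 = -0.453

-0.453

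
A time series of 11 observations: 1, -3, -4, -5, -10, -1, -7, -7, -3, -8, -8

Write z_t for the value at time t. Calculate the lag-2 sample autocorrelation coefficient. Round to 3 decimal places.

-0.009

Mean z̄ = (1 − 3 − 4 − 5 − 10 − 1 − 7 − 7 − 3 − 8 − 8)/11 = -5.0000
Numerator Σ_{t=1}^{9}(z_t−z̄)(z_{t+2}−z̄) = -1.0000
Denominator Σ(z_t−z̄)² = 112.0000
r_2 = -1.0000 / 112.0000 = -0.009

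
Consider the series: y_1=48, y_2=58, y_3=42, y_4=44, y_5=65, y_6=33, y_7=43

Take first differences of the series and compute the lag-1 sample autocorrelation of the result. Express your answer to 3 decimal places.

-0.606

First differences Δy: 10, -16, 2, 21, -32, 10
Mean of differences = -0.8333
Numerator Σ(Δy_t−Δȳ)(Δy_{t+1}−Δȳ) = -1163.5278
Denominator Σ(Δy_t−Δȳ)² = 1920.8333
r_1(Δy) = -1163.5278 / 1920.8333 = -0.606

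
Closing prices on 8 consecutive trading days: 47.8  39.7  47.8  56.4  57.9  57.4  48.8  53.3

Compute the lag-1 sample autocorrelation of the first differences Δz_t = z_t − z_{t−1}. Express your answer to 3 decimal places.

First differences Δz: -8.1, 8.1, 8.6, 1.5, -0.5, -8.6, 4.5
Mean of differences = 0.7857
Numerator Σ(Δz_t−Δz̄)(Δz_{t+1}−Δz̄) = -25.9673
Denominator Σ(Δz_t−Δz̄)² = 297.5686
r_1(Δz) = -25.9673 / 297.5686 = -0.087

-0.087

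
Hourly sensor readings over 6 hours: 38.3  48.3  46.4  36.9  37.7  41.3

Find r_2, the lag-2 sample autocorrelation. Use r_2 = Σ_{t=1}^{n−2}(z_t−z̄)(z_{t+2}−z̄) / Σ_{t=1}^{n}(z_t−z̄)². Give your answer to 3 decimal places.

-0.557

Mean z̄ = (38.3 + 48.3 + 46.4 + 36.9 + 37.7 + 41.3)/6 = 41.4833
Deviations from mean: -3.1833, 6.8167, 4.9167, -4.5833, -3.7833, -0.1833
Σ(z_t−z̄)(z_{t+2}−z̄) = (-15.6514) + (-31.2431) + (-18.6014) + (0.8403) = -64.6556
Denominator Σ(z_t−z̄)² = 116.1283
r_2 = -64.6556 / 116.1283 = -0.557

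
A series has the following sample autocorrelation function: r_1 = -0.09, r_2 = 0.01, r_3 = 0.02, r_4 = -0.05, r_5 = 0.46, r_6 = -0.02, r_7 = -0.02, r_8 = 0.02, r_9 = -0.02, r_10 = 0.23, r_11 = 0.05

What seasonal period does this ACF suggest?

The largest autocorrelation is r_5 = 0.46, with a weaker echo at lag 10 (0.23); the remaining lags stay at or below 0.05.
The dominant spike at lag 5 indicates a seasonal period of 5.

5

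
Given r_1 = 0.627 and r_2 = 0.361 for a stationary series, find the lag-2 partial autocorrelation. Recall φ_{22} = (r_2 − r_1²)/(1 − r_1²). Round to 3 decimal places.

φ_{22} = (r_2 − r_1²) / (1 − r_1²)
r_1² = (0.627)² = 0.393129
Numerator = 0.361 − 0.3931 = -0.0321; denominator = 1 − 0.3931 = 0.6069
φ_{22} = -0.0321 / 0.6069 = -0.053

-0.053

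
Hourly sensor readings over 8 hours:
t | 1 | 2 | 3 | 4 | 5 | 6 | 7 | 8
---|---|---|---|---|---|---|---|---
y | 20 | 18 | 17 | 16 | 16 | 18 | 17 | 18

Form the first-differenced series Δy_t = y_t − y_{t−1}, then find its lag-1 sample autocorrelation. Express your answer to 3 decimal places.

-0.032

First differences Δy: -2, -1, -1, 0, 2, -1, 1
Mean of differences = -0.2857
Numerator Σ(Δy_t−Δȳ)(Δy_{t+1}−Δȳ) = -0.3673
Denominator Σ(Δy_t−Δȳ)² = 11.4286
r_1(Δy) = -0.3673 / 11.4286 = -0.032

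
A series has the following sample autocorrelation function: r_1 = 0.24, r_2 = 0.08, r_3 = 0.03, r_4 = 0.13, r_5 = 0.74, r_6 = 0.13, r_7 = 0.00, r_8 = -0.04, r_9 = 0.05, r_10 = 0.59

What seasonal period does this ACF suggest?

5

The largest autocorrelation is r_5 = 0.74, with a weaker echo at lag 10 (0.59); the remaining lags stay at or below 0.24. The elevated value at lag 1 (0.24), dropping to 0.08 at lag 2, reflects decaying short-term dependence rather than seasonality.
The dominant spike at lag 5 indicates a seasonal period of 5.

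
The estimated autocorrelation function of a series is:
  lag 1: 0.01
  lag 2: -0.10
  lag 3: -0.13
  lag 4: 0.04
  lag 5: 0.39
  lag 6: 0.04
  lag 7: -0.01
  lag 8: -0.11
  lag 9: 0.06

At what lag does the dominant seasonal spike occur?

5

The largest autocorrelation is r_5 = 0.39; the remaining lags stay at or below 0.06.
The dominant spike at lag 5 indicates a seasonal period of 5.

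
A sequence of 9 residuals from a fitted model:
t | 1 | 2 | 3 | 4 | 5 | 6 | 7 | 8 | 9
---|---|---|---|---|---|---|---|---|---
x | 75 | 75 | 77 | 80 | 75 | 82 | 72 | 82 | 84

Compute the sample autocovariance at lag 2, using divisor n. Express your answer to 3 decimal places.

Mean x̄ = (75 + 75 + 77 + 80 + 75 + 82 + 72 + 82 + 84)/9 = 78.0000
Σ_{t=1}^{7}(x_t−x̄)(x_{t+2}−x̄) = 6.0000
γ_2 = 6.0000 / 9 = 0.667

0.667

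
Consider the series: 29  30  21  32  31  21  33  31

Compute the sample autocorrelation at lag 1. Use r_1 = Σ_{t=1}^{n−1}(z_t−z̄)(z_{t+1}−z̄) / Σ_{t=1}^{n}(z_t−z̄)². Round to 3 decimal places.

-0.433

Mean z̄ = (29 + 30 + 21 + 32 + 31 + 21 + 33 + 31)/8 = 28.5000
Σ(z_t−z̄)(z_{t+1}−z̄) = (0.7500) + (-11.2500) + (-26.2500) + (8.7500) + (-18.7500) + (-33.7500) + (11.2500) = -69.2500
Denominator Σ(z_t−z̄)² = 160.0000
r_1 = -69.2500 / 160.0000 = -0.433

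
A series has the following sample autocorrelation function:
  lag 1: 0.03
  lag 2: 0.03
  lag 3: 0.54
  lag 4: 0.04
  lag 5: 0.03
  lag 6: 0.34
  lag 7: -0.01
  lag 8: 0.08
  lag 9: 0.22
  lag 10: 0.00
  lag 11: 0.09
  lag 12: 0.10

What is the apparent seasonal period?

The largest autocorrelation is r_3 = 0.54, with weaker echoes at lags 6 (0.34) and 9 (0.22); the remaining lags stay at or below 0.10.
The dominant spike at lag 3 indicates a seasonal period of 3.

3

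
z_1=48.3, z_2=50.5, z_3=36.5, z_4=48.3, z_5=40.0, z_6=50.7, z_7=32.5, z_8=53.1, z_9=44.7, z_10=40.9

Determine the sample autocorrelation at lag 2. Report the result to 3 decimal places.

Mean z̄ = (48.3 + 50.5 + 36.5 + 48.3 + 40.0 + 50.7 + 32.5 + 53.1 + 44.7 + 40.9)/10 = 44.5500
Numerator Σ_{t=1}^{8}(z_t−z̄)(z_{t+2}−z̄) = 126.2100
Denominator Σ(z_t−z̄)² = 418.5050
r_2 = 126.2100 / 418.5050 = 0.302

0.302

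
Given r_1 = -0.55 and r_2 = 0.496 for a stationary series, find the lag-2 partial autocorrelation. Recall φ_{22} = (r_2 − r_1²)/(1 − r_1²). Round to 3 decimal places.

φ_{22} = (r_2 − r_1²) / (1 − r_1²)
r_1² = (-0.55)² = 0.3025
Numerator = 0.496 − 0.3025 = 0.1935; denominator = 1 − 0.3025 = 0.6975
φ_{22} = 0.1935 / 0.6975 = 0.277

0.277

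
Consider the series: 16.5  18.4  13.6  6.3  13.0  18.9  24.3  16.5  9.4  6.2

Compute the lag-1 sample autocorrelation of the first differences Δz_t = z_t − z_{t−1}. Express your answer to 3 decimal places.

First differences Δz: 1.9, -4.8, -7.3, 6.7, 5.9, 5.4, -7.8, -7.1, -3.2
Mean of differences = -1.1444
Numerator Σ(Δz_t−Δz̄)(Δz_{t+1}−Δz̄) = 72.7702
Denominator Σ(Δz_t−Δz̄)² = 298.5022
r_1(Δz) = 72.7702 / 298.5022 = 0.244

0.244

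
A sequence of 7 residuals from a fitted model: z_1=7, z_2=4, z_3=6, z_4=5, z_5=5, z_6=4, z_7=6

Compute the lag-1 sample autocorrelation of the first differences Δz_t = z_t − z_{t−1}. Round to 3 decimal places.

First differences Δz: -3, 2, -1, 0, -1, 2
Mean of differences = -0.1667
Numerator Σ(Δz_t−Δz̄)(Δz_{t+1}−Δz̄) = -10.0278
Denominator Σ(Δz_t−Δz̄)² = 18.8333
r_1(Δz) = -10.0278 / 18.8333 = -0.532

-0.532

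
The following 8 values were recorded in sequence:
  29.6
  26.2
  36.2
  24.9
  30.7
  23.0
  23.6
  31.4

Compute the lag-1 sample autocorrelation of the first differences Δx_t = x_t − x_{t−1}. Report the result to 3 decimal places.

-0.653

First differences Δx: -3.4, 10.0, -11.3, 5.8, -7.7, 0.6, 7.8
Mean of differences = 0.2571
Numerator Σ(Δx_t−Δx̄)(Δx_{t+1}−Δx̄) = -256.5376
Denominator Σ(Δx_t−Δx̄)² = 392.9171
r_1(Δx) = -256.5376 / 392.9171 = -0.653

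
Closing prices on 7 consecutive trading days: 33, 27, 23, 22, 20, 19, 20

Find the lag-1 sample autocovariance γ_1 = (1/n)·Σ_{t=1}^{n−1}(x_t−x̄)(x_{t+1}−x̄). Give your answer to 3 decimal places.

9.790

Mean x̄ = (33 + 27 + 23 + 22 + 20 + 19 + 20)/7 = 23.4286
Deviations: 9.5714, 3.5714, -0.4286, -1.4286, -3.4286, -4.4286, -3.4286
Σ_{t=1}^{6}(x_t−x̄)(x_{t+1}−x̄) = 68.5306
γ_1 = 68.5306 / 7 = 9.790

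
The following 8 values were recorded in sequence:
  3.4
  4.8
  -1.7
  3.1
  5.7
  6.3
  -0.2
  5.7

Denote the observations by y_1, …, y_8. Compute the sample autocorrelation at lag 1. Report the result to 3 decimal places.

Mean ȳ = (3.4 + 4.8 − 1.7 + 3.1 + 5.7 + 6.3 − 0.2 + 5.7)/8 = 3.3875
Deviations from mean: 0.0125, 1.4125, -5.0875, -0.2875, 2.3125, 2.9125, -3.5875, 2.3125
Σ(y_t−ȳ)(y_{t+1}−ȳ) = (0.0177) + (-7.1861) + (1.4627) + (-0.6648) + (6.7352) + (-10.4486) + (-8.2961) = -18.3802
Denominator Σ(y_t−ȳ)² = 60.0088
r_1 = -18.3802 / 60.0088 = -0.306

-0.306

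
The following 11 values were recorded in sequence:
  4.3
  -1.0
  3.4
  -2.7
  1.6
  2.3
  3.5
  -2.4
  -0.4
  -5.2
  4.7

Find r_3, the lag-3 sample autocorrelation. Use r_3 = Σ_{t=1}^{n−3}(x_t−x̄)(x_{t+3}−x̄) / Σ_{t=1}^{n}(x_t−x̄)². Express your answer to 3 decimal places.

Mean x̄ = (4.3 − 1.0 + 3.4 − 2.7 + 1.6 + 2.3 + 3.5 − 2.4 − 0.4 − 5.2 + 4.7)/11 = 0.7364
Numerator Σ_{t=1}^{8}(x_t−x̄)(x_{t+3}−x̄) = -52.4003
Denominator Σ(x_t−x̄)² = 107.5255
r_3 = -52.4003 / 107.5255 = -0.487

-0.487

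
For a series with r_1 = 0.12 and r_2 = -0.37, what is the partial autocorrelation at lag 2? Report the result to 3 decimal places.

-0.390

φ_{22} = (r_2 − r_1²) / (1 − r_1²)
r_1² = (0.12)² = 0.0144
Numerator = -0.37 − 0.0144 = -0.3844; denominator = 1 − 0.0144 = 0.9856
φ_{22} = -0.3844 / 0.9856 = -0.390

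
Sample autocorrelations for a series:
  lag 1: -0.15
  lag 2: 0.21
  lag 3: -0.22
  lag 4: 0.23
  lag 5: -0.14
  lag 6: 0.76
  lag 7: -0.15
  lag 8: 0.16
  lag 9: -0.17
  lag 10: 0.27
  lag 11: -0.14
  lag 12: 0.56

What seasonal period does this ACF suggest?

6

The largest autocorrelation is r_6 = 0.76, with a weaker echo at lag 12 (0.56); the remaining lags stay at or below 0.27.
The dominant spike at lag 6 indicates a seasonal period of 6.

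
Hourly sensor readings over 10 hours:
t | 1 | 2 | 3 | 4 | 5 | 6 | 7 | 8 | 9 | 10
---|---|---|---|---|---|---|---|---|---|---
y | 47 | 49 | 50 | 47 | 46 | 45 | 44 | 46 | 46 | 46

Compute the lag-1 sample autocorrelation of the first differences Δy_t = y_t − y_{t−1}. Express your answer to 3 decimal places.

0.079

First differences Δy: 2, 1, -3, -1, -1, -1, 2, 0, 0
Mean of differences = -0.1111
Numerator Σ(Δy_t−Δȳ)(Δy_{t+1}−Δȳ) = 1.6543
Denominator Σ(Δy_t−Δȳ)² = 20.8889
r_1(Δy) = 1.6543 / 20.8889 = 0.079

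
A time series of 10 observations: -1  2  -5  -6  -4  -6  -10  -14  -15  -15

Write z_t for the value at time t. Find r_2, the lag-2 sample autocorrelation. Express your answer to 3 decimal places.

Mean z̄ = (-1 + 2 − 5 − 6 − 4 − 6 − 10 − 14 − 15 − 15)/10 = -7.4000
Numerator Σ_{t=1}^{8}(z_t−z̄)(z_{t+2}−z̄) = 90.4800
Denominator Σ(z_t−z̄)² = 316.4000
r_2 = 90.4800 / 316.4000 = 0.286

0.286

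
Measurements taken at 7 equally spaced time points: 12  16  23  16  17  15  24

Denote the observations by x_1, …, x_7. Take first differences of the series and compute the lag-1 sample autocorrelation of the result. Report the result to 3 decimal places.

-0.284

First differences Δx: 4, 7, -7, 1, -2, 9
Mean of differences = 2.0000
Numerator Σ(Δx_t−Δx̄)(Δx_{t+1}−Δx̄) = -50.0000
Denominator Σ(Δx_t−Δx̄)² = 176.0000
r_1(Δx) = -50.0000 / 176.0000 = -0.284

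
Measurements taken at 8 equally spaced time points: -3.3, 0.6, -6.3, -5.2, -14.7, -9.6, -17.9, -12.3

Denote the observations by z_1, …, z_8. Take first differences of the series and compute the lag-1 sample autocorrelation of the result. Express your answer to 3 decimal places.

First differences Δz: 3.9, -6.9, 1.1, -9.5, 5.1, -8.3, 5.6
Mean of differences = -1.2857
Numerator Σ(Δz_t−Δz̄)(Δz_{t+1}−Δz̄) = -207.6488
Denominator Σ(Δz_t−Δz̄)² = 268.9686
r_1(Δz) = -207.6488 / 268.9686 = -0.772

-0.772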